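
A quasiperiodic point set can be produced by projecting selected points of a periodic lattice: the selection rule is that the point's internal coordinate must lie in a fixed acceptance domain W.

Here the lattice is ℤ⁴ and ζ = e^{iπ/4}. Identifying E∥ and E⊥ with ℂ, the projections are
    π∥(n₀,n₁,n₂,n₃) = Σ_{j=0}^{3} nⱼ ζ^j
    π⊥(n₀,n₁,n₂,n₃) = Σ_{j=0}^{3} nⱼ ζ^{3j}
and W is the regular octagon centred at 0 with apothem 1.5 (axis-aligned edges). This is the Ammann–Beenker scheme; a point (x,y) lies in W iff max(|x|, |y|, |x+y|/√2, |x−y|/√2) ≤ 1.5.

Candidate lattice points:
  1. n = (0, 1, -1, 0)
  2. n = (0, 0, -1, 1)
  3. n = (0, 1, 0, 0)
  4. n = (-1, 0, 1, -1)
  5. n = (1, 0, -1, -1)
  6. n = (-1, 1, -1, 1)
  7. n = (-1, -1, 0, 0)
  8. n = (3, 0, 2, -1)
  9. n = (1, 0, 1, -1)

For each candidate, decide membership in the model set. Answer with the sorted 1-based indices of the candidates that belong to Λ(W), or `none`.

3, 5, 7

π⊥(n) = n₀ + n₁ζ³ + n₂ζ⁶ + n₃ζ⁹ where ζ = e^{iπ/4}.
#1 (0, 1, -1, 0): internal (-0.7071, 1.7071); octagon support 1.7071 vs apothem 1.5 → ∉ W
#2 (0, 0, -1, 1): internal (0.7071, 1.7071); octagon support 1.7071 vs apothem 1.5 → ∉ W
#3 (0, 1, 0, 0): internal (-0.7071, 0.7071); octagon support 1.0000 vs apothem 1.5 → ∈ W
#4 (-1, 0, 1, -1): internal (-1.7071, -1.7071); octagon support 2.4142 vs apothem 1.5 → ∉ W
#5 (1, 0, -1, -1): internal (0.2929, 0.2929); octagon support 0.4142 vs apothem 1.5 → ∈ W
#6 (-1, 1, -1, 1): internal (-1.0000, 2.4142); octagon support 2.4142 vs apothem 1.5 → ∉ W
#7 (-1, -1, 0, 0): internal (-0.2929, -0.7071); octagon support 0.7071 vs apothem 1.5 → ∈ W
#8 (3, 0, 2, -1): internal (2.2929, -2.7071); octagon support 3.5355 vs apothem 1.5 → ∉ W
#9 (1, 0, 1, -1): internal (0.2929, -1.7071); octagon support 1.7071 vs apothem 1.5 → ∉ W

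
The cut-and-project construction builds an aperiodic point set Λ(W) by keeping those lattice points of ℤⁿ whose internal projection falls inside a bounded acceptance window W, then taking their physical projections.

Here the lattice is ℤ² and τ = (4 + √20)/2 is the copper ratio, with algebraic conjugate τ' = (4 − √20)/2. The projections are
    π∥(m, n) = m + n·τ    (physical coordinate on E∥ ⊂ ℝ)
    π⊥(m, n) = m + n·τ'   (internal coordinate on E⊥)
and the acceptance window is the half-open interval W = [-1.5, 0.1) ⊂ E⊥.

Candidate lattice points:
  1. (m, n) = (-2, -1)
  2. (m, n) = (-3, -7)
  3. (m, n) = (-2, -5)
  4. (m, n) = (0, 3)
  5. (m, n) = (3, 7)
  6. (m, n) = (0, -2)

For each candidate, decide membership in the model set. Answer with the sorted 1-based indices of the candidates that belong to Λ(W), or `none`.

2, 3, 4

Compute τ' = (4−√20)/2 = -0.2361, so π⊥(m,n) = m -0.2361·n.
#1 (-2,-1): internal coord -2 + (-1)·τ' = -1.7639; -1.7639 ∉ [-1.5, 0.1) → out
#2 (-3,-7): internal coord -3 + (-7)·τ' = -1.3475; -1.3475 ∈ [-1.5, 0.1) → IN Λ
#3 (-2,-5): internal coord -2 + (-5)·τ' = -0.8197; -0.8197 ∈ [-1.5, 0.1) → IN Λ
#4 (0,3): internal coord 0 + (3)·τ' = -0.7082; -0.7082 ∈ [-1.5, 0.1) → IN Λ
#5 (3,7): internal coord 3 + (7)·τ' = +1.3475; +1.3475 ∉ [-1.5, 0.1) → out
#6 (0,-2): internal coord 0 + (-2)·τ' = +0.4721; +0.4721 ∉ [-1.5, 0.1) → out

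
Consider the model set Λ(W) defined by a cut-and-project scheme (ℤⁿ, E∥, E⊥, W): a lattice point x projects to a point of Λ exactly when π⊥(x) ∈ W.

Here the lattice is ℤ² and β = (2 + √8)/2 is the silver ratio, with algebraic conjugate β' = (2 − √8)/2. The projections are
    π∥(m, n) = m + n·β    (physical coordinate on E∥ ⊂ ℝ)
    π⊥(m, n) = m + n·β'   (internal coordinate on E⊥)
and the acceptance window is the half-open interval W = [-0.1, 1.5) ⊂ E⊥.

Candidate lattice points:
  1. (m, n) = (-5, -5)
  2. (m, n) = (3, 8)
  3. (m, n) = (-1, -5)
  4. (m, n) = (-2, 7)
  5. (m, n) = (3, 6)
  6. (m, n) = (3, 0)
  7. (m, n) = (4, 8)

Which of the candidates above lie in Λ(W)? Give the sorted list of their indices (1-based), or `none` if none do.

3, 5, 7

β' = (2−√8)/2 ≈ -0.414214.
[1] lift (-5,-5): star map gives -2.928932; window check -0.1 ≤ -2.928932 < 1.5 is false → out
[2] lift (3,8): star map gives -0.313708; window check -0.1 ≤ -0.313708 < 1.5 is false → out
[3] lift (-1,-5): star map gives 1.071068; window check -0.1 ≤ 1.071068 < 1.5 is true → IN Λ
[4] lift (-2,7): star map gives -4.899495; window check -0.1 ≤ -4.899495 < 1.5 is false → out
[5] lift (3,6): star map gives 0.514719; window check -0.1 ≤ 0.514719 < 1.5 is true → IN Λ
[6] lift (3,0): star map gives 3.000000; window check -0.1 ≤ 3.000000 < 1.5 is false → out
[7] lift (4,8): star map gives 0.686292; window check -0.1 ≤ 0.686292 < 1.5 is true → IN Λ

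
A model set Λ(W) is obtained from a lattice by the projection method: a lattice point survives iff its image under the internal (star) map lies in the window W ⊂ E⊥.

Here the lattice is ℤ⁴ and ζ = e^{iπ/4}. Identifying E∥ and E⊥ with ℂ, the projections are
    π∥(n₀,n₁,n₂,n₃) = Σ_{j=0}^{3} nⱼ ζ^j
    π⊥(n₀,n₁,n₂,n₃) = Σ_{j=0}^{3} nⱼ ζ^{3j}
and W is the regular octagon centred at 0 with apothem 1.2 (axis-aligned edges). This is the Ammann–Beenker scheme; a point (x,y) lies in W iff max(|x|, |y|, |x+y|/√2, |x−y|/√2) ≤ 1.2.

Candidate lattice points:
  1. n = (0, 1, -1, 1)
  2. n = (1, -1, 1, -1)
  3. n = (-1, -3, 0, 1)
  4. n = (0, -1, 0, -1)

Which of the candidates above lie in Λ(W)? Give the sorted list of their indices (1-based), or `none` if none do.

Internal map: ζ^{3j} for j=0..3 gives (1,0), (−√2/2,√2/2), (0,−1), (√2/2,√2/2).
candidate 1: n = (0, 1, -1, 1) → π⊥ ≈ (+0.000000, +2.414214); max(|x|,|y|,|x±y|/√2) = 2.414214 > 1.2 ⇒ ∉ W
candidate 2: n = (1, -1, 1, -1) → π⊥ ≈ (+1.000000, -2.414214); max(|x|,|y|,|x±y|/√2) = 2.414214 > 1.2 ⇒ ∉ W
candidate 3: n = (-1, -3, 0, 1) → π⊥ ≈ (+1.828427, -1.414214); max(|x|,|y|,|x±y|/√2) = 2.292893 > 1.2 ⇒ ∉ W
candidate 4: n = (0, -1, 0, -1) → π⊥ ≈ (+0.000000, -1.414214); max(|x|,|y|,|x±y|/√2) = 1.414214 > 1.2 ⇒ ∉ W

none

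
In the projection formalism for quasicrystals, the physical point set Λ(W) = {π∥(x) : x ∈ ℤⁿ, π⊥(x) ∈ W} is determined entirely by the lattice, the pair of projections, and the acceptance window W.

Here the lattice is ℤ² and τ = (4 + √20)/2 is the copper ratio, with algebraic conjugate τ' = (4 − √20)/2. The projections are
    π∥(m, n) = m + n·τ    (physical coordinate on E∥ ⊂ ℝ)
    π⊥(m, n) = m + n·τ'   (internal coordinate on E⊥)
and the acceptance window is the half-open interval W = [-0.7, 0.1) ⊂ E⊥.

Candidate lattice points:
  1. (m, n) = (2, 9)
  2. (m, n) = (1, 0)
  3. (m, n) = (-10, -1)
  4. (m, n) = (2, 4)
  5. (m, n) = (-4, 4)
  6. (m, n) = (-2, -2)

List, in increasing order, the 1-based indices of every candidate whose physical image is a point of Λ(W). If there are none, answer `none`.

1

Numerically τ ≈ 4.236068 and τ' = −1/τ ≈ -0.236068.
candidate 1: (m,n)=(2,9) → π∥ = 2+9·τ ≈ 40.124612, π⊥ = 2+9·τ' ≈ -0.124612 ∈ [-0.7, 0.1) ⇒ IN Λ
candidate 2: (m,n)=(1,0) → π∥ = 1+0·τ ≈ 1.000000, π⊥ = 1+0·τ' ≈ 1.000000 ∉ [-0.7, 0.1) ⇒ out
candidate 3: (m,n)=(-10,-1) → π∥ = -10-1·τ ≈ -14.236068, π⊥ = -10-1·τ' ≈ -9.763932 ∉ [-0.7, 0.1) ⇒ out
candidate 4: (m,n)=(2,4) → π∥ = 2+4·τ ≈ 18.944272, π⊥ = 2+4·τ' ≈ 1.055728 ∉ [-0.7, 0.1) ⇒ out
candidate 5: (m,n)=(-4,4) → π∥ = -4+4·τ ≈ 12.944272, π⊥ = -4+4·τ' ≈ -4.944272 ∉ [-0.7, 0.1) ⇒ out
candidate 6: (m,n)=(-2,-2) → π∥ = -2-2·τ ≈ -10.472136, π⊥ = -2-2·τ' ≈ -1.527864 ∉ [-0.7, 0.1) ⇒ out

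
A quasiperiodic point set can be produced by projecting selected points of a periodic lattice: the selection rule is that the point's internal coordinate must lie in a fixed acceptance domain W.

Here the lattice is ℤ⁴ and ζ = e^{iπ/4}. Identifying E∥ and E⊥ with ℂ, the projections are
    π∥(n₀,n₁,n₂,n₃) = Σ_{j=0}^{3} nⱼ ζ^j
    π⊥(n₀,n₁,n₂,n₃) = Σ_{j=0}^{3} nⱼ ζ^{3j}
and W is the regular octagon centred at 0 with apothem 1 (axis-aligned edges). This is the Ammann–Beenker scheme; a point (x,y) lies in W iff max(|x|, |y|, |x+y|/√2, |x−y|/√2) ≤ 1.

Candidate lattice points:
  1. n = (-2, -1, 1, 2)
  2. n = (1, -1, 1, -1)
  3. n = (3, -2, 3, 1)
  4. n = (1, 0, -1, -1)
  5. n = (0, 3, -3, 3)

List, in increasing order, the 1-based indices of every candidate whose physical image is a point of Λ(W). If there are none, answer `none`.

With ζ = e^{iπ/4} the internal vectors are ζ^0,ζ^3,ζ^6,ζ^9.
#1 (-2, -1, 1, 2): internal (0.1213, -0.2929); octagon support 0.2929 vs apothem 1 → ∈ W
#2 (1, -1, 1, -1): internal (1.0000, -2.4142); octagon support 2.4142 vs apothem 1 → ∉ W
#3 (3, -2, 3, 1): internal (5.1213, -3.7071); octagon support 6.2426 vs apothem 1 → ∉ W
#4 (1, 0, -1, -1): internal (0.2929, 0.2929); octagon support 0.4142 vs apothem 1 → ∈ W
#5 (0, 3, -3, 3): internal (0.0000, 7.2426); octagon support 7.2426 vs apothem 1 → ∉ W

1, 4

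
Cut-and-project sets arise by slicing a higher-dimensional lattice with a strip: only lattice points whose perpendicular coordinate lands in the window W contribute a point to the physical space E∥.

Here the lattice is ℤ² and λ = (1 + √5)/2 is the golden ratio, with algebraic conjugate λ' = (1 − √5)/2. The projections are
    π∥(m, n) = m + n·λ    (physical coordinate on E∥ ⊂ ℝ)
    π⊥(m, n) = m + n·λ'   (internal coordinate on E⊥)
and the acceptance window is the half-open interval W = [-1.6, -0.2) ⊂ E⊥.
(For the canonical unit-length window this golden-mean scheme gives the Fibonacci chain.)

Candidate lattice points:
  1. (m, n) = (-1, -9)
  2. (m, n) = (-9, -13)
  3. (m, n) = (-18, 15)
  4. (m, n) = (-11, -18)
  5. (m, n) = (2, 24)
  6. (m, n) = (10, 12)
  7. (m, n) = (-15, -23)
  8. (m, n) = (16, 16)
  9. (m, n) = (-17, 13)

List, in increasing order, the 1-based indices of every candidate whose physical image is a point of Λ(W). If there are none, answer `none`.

Compute λ' = (1−√5)/2 = -0.61803, so π⊥(m,n) = m -0.61803·n.
[1] lift (-1,-9): star map gives 4.56231; window check -1.6 ≤ 4.56231 < -0.2 is false → out
[2] lift (-9,-13): star map gives -0.96556; window check -1.6 ≤ -0.96556 < -0.2 is true → IN Λ
[3] lift (-18,15): star map gives -27.27051; window check -1.6 ≤ -27.27051 < -0.2 is false → out
[4] lift (-11,-18): star map gives 0.12461; window check -1.6 ≤ 0.12461 < -0.2 is false → out
[5] lift (2,24): star map gives -12.83282; window check -1.6 ≤ -12.83282 < -0.2 is false → out
[6] lift (10,12): star map gives 2.58359; window check -1.6 ≤ 2.58359 < -0.2 is false → out
[7] lift (-15,-23): star map gives -0.78522; window check -1.6 ≤ -0.78522 < -0.2 is true → IN Λ
[8] lift (16,16): star map gives 6.11146; window check -1.6 ≤ 6.11146 < -0.2 is false → out
[9] lift (-17,13): star map gives -25.03444; window check -1.6 ≤ -25.03444 < -0.2 is false → out

2, 7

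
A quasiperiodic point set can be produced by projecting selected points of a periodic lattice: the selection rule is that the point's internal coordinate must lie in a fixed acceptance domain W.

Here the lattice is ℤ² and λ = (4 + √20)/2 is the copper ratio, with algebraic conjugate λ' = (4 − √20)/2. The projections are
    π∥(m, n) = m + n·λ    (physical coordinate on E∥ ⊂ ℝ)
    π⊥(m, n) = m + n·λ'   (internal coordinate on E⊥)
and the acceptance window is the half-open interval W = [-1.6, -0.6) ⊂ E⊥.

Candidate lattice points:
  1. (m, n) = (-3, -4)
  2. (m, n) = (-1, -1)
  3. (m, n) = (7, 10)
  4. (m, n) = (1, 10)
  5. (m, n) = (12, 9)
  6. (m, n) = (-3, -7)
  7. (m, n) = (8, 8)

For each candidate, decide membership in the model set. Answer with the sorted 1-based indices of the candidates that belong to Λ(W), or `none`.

2, 4, 6

Numerically λ ≈ 4.236068 and λ' = −1/λ ≈ -0.236068.
[1] lift (-3,-4): star map gives -2.055728; window check -1.6 ≤ -2.055728 < -0.6 is false → out
[2] lift (-1,-1): star map gives -0.763932; window check -1.6 ≤ -0.763932 < -0.6 is true → IN Λ
[3] lift (7,10): star map gives 4.639320; window check -1.6 ≤ 4.639320 < -0.6 is false → out
[4] lift (1,10): star map gives -1.360680; window check -1.6 ≤ -1.360680 < -0.6 is true → IN Λ
[5] lift (12,9): star map gives 9.875388; window check -1.6 ≤ 9.875388 < -0.6 is false → out
[6] lift (-3,-7): star map gives -1.347524; window check -1.6 ≤ -1.347524 < -0.6 is true → IN Λ
[7] lift (8,8): star map gives 6.111456; window check -1.6 ≤ 6.111456 < -0.6 is false → out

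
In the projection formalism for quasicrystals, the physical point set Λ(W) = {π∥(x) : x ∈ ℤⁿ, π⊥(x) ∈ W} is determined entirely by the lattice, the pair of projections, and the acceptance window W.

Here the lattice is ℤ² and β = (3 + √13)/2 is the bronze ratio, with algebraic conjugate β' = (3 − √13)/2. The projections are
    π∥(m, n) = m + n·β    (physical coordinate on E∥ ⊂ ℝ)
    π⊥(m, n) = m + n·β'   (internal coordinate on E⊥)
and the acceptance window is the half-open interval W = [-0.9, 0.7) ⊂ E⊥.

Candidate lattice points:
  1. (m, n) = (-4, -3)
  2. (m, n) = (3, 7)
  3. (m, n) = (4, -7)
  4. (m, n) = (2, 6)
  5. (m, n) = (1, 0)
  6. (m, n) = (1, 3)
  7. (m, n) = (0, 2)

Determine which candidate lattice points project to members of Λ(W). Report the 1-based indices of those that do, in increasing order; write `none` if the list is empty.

β' = (3−√13)/2 ≈ -0.30278.
candidate 1: (m,n)=(-4,-3) → π∥ = -4-3·β ≈ -13.90833, π⊥ = -4-3·β' ≈ -3.09167 ∉ [-0.9, 0.7) ⇒ out
candidate 2: (m,n)=(3,7) → π∥ = 3+7·β ≈ 26.11943, π⊥ = 3+7·β' ≈ 0.88057 ∉ [-0.9, 0.7) ⇒ out
candidate 3: (m,n)=(4,-7) → π∥ = 4-7·β ≈ -19.11943, π⊥ = 4-7·β' ≈ 6.11943 ∉ [-0.9, 0.7) ⇒ out
candidate 4: (m,n)=(2,6) → π∥ = 2+6·β ≈ 21.81665, π⊥ = 2+6·β' ≈ 0.18335 ∈ [-0.9, 0.7) ⇒ IN Λ
candidate 5: (m,n)=(1,0) → π∥ = 1+0·β ≈ 1.00000, π⊥ = 1+0·β' ≈ 1.00000 ∉ [-0.9, 0.7) ⇒ out
candidate 6: (m,n)=(1,3) → π∥ = 1+3·β ≈ 10.90833, π⊥ = 1+3·β' ≈ 0.09167 ∈ [-0.9, 0.7) ⇒ IN Λ
candidate 7: (m,n)=(0,2) → π∥ = 0+2·β ≈ 6.60555, π⊥ = 0+2·β' ≈ -0.60555 ∈ [-0.9, 0.7) ⇒ IN Λ

4, 6, 7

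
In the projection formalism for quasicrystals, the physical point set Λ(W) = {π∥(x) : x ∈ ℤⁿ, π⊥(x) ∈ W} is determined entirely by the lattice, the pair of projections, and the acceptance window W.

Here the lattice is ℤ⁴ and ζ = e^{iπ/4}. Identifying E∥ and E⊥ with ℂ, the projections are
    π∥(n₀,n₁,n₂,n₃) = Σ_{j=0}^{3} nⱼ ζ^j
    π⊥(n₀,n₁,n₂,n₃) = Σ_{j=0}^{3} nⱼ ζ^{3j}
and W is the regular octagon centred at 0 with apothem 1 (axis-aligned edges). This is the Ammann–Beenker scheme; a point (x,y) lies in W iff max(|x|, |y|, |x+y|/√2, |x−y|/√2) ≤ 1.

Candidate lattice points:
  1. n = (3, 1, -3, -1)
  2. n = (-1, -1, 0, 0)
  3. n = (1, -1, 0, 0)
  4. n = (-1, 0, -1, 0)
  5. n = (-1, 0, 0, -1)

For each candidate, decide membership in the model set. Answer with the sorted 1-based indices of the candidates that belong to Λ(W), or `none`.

Internal map: ζ^{3j} for j=0..3 gives (1,0), (−√2/2,√2/2), (0,−1), (√2/2,√2/2).
candidate 1: n = (3, 1, -3, -1) → π⊥ ≈ (+1.585786, +3.000000); max(|x|,|y|,|x±y|/√2) = 3.242641 > 1 ⇒ ∉ W
candidate 2: n = (-1, -1, 0, 0) → π⊥ ≈ (-0.292893, -0.707107); max(|x|,|y|,|x±y|/√2) = 0.707107 ≤ 1 ⇒ ∈ W
candidate 3: n = (1, -1, 0, 0) → π⊥ ≈ (+1.707107, -0.707107); max(|x|,|y|,|x±y|/√2) = 1.707107 > 1 ⇒ ∉ W
candidate 4: n = (-1, 0, -1, 0) → π⊥ ≈ (-1.000000, +1.000000); max(|x|,|y|,|x±y|/√2) = 1.414214 > 1 ⇒ ∉ W
candidate 5: n = (-1, 0, 0, -1) → π⊥ ≈ (-1.707107, -0.707107); max(|x|,|y|,|x±y|/√2) = 1.707107 > 1 ⇒ ∉ W

2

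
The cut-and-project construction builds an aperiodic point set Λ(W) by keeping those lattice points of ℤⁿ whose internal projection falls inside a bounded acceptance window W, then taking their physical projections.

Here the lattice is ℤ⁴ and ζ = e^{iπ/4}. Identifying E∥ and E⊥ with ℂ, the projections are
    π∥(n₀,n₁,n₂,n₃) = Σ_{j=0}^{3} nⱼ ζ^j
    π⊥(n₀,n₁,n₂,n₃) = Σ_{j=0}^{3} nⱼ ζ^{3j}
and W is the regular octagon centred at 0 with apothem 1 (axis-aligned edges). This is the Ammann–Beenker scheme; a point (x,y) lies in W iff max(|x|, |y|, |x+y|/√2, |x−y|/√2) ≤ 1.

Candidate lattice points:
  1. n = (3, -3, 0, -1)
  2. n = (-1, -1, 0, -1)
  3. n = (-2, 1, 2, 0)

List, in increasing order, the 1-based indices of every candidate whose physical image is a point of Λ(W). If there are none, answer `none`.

With ζ = e^{iπ/4} the internal vectors are ζ^0,ζ^3,ζ^6,ζ^9.
candidate 1: n = (3, -3, 0, -1) → π⊥ ≈ (+4.41421, -2.82843); max(|x|,|y|,|x±y|/√2) = 5.12132 > 1 ⇒ ∉ W
candidate 2: n = (-1, -1, 0, -1) → π⊥ ≈ (-1.00000, -1.41421); max(|x|,|y|,|x±y|/√2) = 1.70711 > 1 ⇒ ∉ W
candidate 3: n = (-2, 1, 2, 0) → π⊥ ≈ (-2.70711, -1.29289); max(|x|,|y|,|x±y|/√2) = 2.82843 > 1 ⇒ ∉ W

none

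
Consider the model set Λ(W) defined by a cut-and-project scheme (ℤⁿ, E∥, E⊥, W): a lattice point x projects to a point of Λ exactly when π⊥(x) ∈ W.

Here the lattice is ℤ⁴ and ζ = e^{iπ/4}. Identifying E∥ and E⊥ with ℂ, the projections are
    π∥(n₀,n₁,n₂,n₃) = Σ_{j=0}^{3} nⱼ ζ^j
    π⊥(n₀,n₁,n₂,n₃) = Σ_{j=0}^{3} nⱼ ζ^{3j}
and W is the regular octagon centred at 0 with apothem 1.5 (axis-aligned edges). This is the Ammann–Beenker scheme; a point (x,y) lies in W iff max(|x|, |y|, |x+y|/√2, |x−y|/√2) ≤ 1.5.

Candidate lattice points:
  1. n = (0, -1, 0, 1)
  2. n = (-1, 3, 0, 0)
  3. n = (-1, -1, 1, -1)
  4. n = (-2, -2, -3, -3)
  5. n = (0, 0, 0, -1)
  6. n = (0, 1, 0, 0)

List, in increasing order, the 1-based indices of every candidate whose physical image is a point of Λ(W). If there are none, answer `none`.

π⊥(n) = n₀ + n₁ζ³ + n₂ζ⁶ + n₃ζ⁹ where ζ = e^{iπ/4}.
#1 (0, -1, 0, 1): internal (1.414214, 0.000000); octagon support 1.414214 vs apothem 1.5 → ∈ W
#2 (-1, 3, 0, 0): internal (-3.121320, 2.121320); octagon support 3.707107 vs apothem 1.5 → ∉ W
#3 (-1, -1, 1, -1): internal (-1.000000, -2.414214); octagon support 2.414214 vs apothem 1.5 → ∉ W
#4 (-2, -2, -3, -3): internal (-2.707107, -0.535534); octagon support 2.707107 vs apothem 1.5 → ∉ W
#5 (0, 0, 0, -1): internal (-0.707107, -0.707107); octagon support 1.000000 vs apothem 1.5 → ∈ W
#6 (0, 1, 0, 0): internal (-0.707107, 0.707107); octagon support 1.000000 vs apothem 1.5 → ∈ W

1, 5, 6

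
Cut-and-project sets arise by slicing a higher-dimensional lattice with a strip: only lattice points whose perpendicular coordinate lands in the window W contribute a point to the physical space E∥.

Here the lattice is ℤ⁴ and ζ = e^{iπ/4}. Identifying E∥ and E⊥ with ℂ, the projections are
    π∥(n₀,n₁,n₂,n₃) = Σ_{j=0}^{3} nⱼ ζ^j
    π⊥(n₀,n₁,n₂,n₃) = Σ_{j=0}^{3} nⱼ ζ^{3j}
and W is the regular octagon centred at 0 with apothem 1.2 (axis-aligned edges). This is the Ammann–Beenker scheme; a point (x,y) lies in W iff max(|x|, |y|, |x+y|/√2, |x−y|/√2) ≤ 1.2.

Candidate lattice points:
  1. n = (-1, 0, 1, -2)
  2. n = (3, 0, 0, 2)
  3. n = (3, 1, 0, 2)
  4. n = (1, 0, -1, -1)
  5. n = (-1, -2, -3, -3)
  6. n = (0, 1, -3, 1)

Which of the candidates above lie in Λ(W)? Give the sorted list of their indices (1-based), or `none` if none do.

With ζ = e^{iπ/4} the internal vectors are ζ^0,ζ^3,ζ^6,ζ^9.
candidate 1: n = (-1, 0, 1, -2) → π⊥ ≈ (-2.41421, -2.41421); max(|x|,|y|,|x±y|/√2) = 3.41421 > 1.2 ⇒ ∉ W
candidate 2: n = (3, 0, 0, 2) → π⊥ ≈ (+4.41421, +1.41421); max(|x|,|y|,|x±y|/√2) = 4.41421 > 1.2 ⇒ ∉ W
candidate 3: n = (3, 1, 0, 2) → π⊥ ≈ (+3.70711, +2.12132); max(|x|,|y|,|x±y|/√2) = 4.12132 > 1.2 ⇒ ∉ W
candidate 4: n = (1, 0, -1, -1) → π⊥ ≈ (+0.29289, +0.29289); max(|x|,|y|,|x±y|/√2) = 0.41421 ≤ 1.2 ⇒ ∈ W
candidate 5: n = (-1, -2, -3, -3) → π⊥ ≈ (-1.70711, -0.53553); max(|x|,|y|,|x±y|/√2) = 1.70711 > 1.2 ⇒ ∉ W
candidate 6: n = (0, 1, -3, 1) → π⊥ ≈ (+0.00000, +4.41421); max(|x|,|y|,|x±y|/√2) = 4.41421 > 1.2 ⇒ ∉ W

4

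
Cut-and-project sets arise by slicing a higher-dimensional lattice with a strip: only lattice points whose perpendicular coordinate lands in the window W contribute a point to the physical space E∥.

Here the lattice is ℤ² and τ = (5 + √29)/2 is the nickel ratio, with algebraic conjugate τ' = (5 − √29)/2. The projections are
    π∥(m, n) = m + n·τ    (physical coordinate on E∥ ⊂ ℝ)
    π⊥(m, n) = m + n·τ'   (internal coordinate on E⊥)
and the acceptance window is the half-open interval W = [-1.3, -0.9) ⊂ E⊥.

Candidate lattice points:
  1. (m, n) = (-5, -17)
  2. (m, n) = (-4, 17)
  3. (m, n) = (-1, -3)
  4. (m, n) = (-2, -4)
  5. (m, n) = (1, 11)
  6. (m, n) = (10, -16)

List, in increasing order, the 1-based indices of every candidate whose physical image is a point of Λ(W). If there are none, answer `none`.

τ' = (5−√29)/2 ≈ -0.19258.
[1] lift (-5,-17): star map gives -1.72610; window check -1.3 ≤ -1.72610 < -0.9 is false → out
[2] lift (-4,17): star map gives -7.27390; window check -1.3 ≤ -7.27390 < -0.9 is false → out
[3] lift (-1,-3): star map gives -0.42225; window check -1.3 ≤ -0.42225 < -0.9 is false → out
[4] lift (-2,-4): star map gives -1.22967; window check -1.3 ≤ -1.22967 < -0.9 is true → IN Λ
[5] lift (1,11): star map gives -1.11841; window check -1.3 ≤ -1.11841 < -0.9 is true → IN Λ
[6] lift (10,-16): star map gives 13.08132; window check -1.3 ≤ 13.08132 < -0.9 is false → out

4, 5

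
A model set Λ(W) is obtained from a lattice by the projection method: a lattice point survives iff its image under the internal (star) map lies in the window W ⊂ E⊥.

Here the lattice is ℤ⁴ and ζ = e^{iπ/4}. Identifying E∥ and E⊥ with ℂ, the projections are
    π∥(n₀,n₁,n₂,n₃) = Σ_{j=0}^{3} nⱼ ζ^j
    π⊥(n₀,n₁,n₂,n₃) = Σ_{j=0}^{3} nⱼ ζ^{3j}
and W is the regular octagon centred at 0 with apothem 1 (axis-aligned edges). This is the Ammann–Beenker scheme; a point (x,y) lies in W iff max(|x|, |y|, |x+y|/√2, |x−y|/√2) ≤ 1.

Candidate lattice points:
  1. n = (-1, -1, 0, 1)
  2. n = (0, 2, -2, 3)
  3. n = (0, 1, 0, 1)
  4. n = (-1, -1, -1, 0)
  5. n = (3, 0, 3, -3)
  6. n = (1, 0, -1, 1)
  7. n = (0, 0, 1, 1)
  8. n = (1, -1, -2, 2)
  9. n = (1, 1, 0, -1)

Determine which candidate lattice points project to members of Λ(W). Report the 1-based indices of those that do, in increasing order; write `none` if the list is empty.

π⊥(n) = n₀ + n₁ζ³ + n₂ζ⁶ + n₃ζ⁹ where ζ = e^{iπ/4}.
candidate 1: n = (-1, -1, 0, 1) → π⊥ ≈ (+0.414214, +0.000000); max(|x|,|y|,|x±y|/√2) = 0.414214 ≤ 1 ⇒ ∈ W
candidate 2: n = (0, 2, -2, 3) → π⊥ ≈ (+0.707107, +5.535534); max(|x|,|y|,|x±y|/√2) = 5.535534 > 1 ⇒ ∉ W
candidate 3: n = (0, 1, 0, 1) → π⊥ ≈ (+0.000000, +1.414214); max(|x|,|y|,|x±y|/√2) = 1.414214 > 1 ⇒ ∉ W
candidate 4: n = (-1, -1, -1, 0) → π⊥ ≈ (-0.292893, +0.292893); max(|x|,|y|,|x±y|/√2) = 0.414214 ≤ 1 ⇒ ∈ W
candidate 5: n = (3, 0, 3, -3) → π⊥ ≈ (+0.878680, -5.121320); max(|x|,|y|,|x±y|/√2) = 5.121320 > 1 ⇒ ∉ W
candidate 6: n = (1, 0, -1, 1) → π⊥ ≈ (+1.707107, +1.707107); max(|x|,|y|,|x±y|/√2) = 2.414214 > 1 ⇒ ∉ W
candidate 7: n = (0, 0, 1, 1) → π⊥ ≈ (+0.707107, -0.292893); max(|x|,|y|,|x±y|/√2) = 0.707107 ≤ 1 ⇒ ∈ W
candidate 8: n = (1, -1, -2, 2) → π⊥ ≈ (+3.121320, +2.707107); max(|x|,|y|,|x±y|/√2) = 4.121320 > 1 ⇒ ∉ W
candidate 9: n = (1, 1, 0, -1) → π⊥ ≈ (-0.414214, +0.000000); max(|x|,|y|,|x±y|/√2) = 0.414214 ≤ 1 ⇒ ∈ W

1, 4, 7, 9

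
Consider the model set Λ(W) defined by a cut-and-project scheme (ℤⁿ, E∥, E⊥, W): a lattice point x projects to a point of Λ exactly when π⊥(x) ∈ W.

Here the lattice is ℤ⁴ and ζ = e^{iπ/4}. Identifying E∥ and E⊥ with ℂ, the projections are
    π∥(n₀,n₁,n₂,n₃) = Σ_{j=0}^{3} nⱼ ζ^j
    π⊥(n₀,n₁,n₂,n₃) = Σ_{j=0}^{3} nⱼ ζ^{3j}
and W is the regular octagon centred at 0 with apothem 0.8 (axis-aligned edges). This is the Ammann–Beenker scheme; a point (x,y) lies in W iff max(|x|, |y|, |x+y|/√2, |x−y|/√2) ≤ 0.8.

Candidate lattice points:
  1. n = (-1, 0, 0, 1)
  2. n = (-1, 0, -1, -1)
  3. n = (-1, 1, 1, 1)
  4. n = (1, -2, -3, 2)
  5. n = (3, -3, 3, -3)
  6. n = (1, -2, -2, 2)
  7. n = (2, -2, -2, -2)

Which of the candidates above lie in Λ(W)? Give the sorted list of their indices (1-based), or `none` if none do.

1

Internal map: ζ^{3j} for j=0..3 gives (1,0), (−√2/2,√2/2), (0,−1), (√2/2,√2/2).
#1 (-1, 0, 0, 1): internal (-0.292893, 0.707107); octagon support 0.707107 vs apothem 0.8 → ∈ W
#2 (-1, 0, -1, -1): internal (-1.707107, 0.292893); octagon support 1.707107 vs apothem 0.8 → ∉ W
#3 (-1, 1, 1, 1): internal (-1.000000, 0.414214); octagon support 1.000000 vs apothem 0.8 → ∉ W
#4 (1, -2, -3, 2): internal (3.828427, 3.000000); octagon support 4.828427 vs apothem 0.8 → ∉ W
#5 (3, -3, 3, -3): internal (3.000000, -7.242641); octagon support 7.242641 vs apothem 0.8 → ∉ W
#6 (1, -2, -2, 2): internal (3.828427, 2.000000); octagon support 4.121320 vs apothem 0.8 → ∉ W
#7 (2, -2, -2, -2): internal (2.000000, -0.828427); octagon support 2.000000 vs apothem 0.8 → ∉ W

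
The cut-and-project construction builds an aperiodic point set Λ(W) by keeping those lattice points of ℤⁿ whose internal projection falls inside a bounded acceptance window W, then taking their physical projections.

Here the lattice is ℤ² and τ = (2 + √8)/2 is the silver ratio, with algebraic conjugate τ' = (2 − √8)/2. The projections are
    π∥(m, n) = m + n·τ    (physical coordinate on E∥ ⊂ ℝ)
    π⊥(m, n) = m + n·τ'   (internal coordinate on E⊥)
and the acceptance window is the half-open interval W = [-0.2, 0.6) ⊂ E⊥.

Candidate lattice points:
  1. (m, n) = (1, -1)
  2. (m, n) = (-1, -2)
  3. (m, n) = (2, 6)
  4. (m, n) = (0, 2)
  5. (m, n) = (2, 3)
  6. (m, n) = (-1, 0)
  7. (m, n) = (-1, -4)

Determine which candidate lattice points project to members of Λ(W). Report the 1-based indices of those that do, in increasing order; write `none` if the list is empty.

2

Numerically τ ≈ 2.414214 and τ' = −1/τ ≈ -0.414214.
#1 (1,-1): internal coord 1 + (-1)·τ' = +1.414214; +1.414214 ∉ [-0.2, 0.6) → out
#2 (-1,-2): internal coord -1 + (-2)·τ' = -0.171573; -0.171573 ∈ [-0.2, 0.6) → IN Λ
#3 (2,6): internal coord 2 + (6)·τ' = -0.485281; -0.485281 ∉ [-0.2, 0.6) → out
#4 (0,2): internal coord 0 + (2)·τ' = -0.828427; -0.828427 ∉ [-0.2, 0.6) → out
#5 (2,3): internal coord 2 + (3)·τ' = +0.757359; +0.757359 ∉ [-0.2, 0.6) → out
#6 (-1,0): internal coord -1 + (0)·τ' = -1.000000; -1.000000 ∉ [-0.2, 0.6) → out
#7 (-1,-4): internal coord -1 + (-4)·τ' = +0.656854; +0.656854 ∉ [-0.2, 0.6) → out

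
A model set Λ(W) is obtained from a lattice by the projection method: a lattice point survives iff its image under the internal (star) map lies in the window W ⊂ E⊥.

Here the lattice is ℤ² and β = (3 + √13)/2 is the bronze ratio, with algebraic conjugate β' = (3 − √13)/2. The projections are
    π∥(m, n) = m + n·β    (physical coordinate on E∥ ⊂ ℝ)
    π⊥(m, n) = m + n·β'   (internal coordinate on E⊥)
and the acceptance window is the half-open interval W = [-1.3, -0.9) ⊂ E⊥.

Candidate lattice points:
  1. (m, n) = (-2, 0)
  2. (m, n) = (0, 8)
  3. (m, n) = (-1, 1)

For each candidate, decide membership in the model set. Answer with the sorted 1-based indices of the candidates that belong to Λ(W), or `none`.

none

Numerically β ≈ 3.302776 and β' = −1/β ≈ -0.302776.
#1 (-2,0): internal coord -2 + (0)·β' = -2.000000; -2.000000 ∉ [-1.3, -0.9) → out
#2 (0,8): internal coord 0 + (8)·β' = -2.422205; -2.422205 ∉ [-1.3, -0.9) → out
#3 (-1,1): internal coord -1 + (1)·β' = -1.302776; -1.302776 ∉ [-1.3, -0.9) → out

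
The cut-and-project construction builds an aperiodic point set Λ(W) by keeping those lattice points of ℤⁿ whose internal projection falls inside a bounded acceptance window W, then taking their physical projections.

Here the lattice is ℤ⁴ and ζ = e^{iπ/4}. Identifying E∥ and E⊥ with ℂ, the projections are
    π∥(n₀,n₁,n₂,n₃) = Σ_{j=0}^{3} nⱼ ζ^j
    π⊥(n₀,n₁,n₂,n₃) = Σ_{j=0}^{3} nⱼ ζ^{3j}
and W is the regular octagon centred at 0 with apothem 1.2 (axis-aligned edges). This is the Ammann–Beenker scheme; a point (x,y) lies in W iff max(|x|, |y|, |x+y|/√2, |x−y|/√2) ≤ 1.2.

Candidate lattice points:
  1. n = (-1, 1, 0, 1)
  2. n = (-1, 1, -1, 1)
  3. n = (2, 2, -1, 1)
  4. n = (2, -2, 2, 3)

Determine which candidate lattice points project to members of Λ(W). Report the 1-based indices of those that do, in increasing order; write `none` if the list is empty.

π⊥(n) = n₀ + n₁ζ³ + n₂ζ⁶ + n₃ζ⁹ where ζ = e^{iπ/4}.
#1 (-1, 1, 0, 1): internal (-1.0000, 1.4142); octagon support 1.7071 vs apothem 1.2 → ∉ W
#2 (-1, 1, -1, 1): internal (-1.0000, 2.4142); octagon support 2.4142 vs apothem 1.2 → ∉ W
#3 (2, 2, -1, 1): internal (1.2929, 3.1213); octagon support 3.1213 vs apothem 1.2 → ∉ W
#4 (2, -2, 2, 3): internal (5.5355, -1.2929); octagon support 5.5355 vs apothem 1.2 → ∉ W

none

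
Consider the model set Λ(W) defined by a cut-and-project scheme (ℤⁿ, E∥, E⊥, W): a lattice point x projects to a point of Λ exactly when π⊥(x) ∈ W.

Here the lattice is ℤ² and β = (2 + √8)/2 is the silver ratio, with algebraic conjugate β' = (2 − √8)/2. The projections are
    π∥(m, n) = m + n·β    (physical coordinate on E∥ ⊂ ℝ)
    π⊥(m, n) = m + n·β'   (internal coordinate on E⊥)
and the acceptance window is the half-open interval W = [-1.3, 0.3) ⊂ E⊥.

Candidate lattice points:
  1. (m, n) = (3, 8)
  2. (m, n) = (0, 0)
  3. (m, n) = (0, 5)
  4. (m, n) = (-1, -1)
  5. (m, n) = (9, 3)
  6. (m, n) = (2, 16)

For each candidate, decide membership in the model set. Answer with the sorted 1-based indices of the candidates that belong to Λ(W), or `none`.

Compute β' = (2−√8)/2 = -0.4142, so π⊥(m,n) = m -0.4142·n.
[1] lift (3,8): star map gives -0.3137; window check -1.3 ≤ -0.3137 < 0.3 is true → IN Λ
[2] lift (0,0): star map gives 0.0000; window check -1.3 ≤ 0.0000 < 0.3 is true → IN Λ
[3] lift (0,5): star map gives -2.0711; window check -1.3 ≤ -2.0711 < 0.3 is false → out
[4] lift (-1,-1): star map gives -0.5858; window check -1.3 ≤ -0.5858 < 0.3 is true → IN Λ
[5] lift (9,3): star map gives 7.7574; window check -1.3 ≤ 7.7574 < 0.3 is false → out
[6] lift (2,16): star map gives -4.6274; window check -1.3 ≤ -4.6274 < 0.3 is false → out

1, 2, 4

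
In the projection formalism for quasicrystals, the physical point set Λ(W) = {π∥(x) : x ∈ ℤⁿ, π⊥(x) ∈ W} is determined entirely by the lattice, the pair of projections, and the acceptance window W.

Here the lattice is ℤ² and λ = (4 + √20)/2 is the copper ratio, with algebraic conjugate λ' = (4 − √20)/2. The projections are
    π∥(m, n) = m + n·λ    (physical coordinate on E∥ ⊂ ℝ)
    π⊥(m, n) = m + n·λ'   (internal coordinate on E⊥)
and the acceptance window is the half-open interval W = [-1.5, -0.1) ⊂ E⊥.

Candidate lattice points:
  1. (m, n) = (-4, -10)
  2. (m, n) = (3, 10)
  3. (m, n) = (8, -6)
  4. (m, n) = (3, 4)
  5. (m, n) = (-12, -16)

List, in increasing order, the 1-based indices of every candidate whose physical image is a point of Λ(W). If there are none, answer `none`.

Compute λ' = (4−√20)/2 = -0.2361, so π⊥(m,n) = m -0.2361·n.
[1] lift (-4,-10): star map gives -1.6393; window check -1.5 ≤ -1.6393 < -0.1 is false → out
[2] lift (3,10): star map gives 0.6393; window check -1.5 ≤ 0.6393 < -0.1 is false → out
[3] lift (8,-6): star map gives 9.4164; window check -1.5 ≤ 9.4164 < -0.1 is false → out
[4] lift (3,4): star map gives 2.0557; window check -1.5 ≤ 2.0557 < -0.1 is false → out
[5] lift (-12,-16): star map gives -8.2229; window check -1.5 ≤ -8.2229 < -0.1 is false → out

none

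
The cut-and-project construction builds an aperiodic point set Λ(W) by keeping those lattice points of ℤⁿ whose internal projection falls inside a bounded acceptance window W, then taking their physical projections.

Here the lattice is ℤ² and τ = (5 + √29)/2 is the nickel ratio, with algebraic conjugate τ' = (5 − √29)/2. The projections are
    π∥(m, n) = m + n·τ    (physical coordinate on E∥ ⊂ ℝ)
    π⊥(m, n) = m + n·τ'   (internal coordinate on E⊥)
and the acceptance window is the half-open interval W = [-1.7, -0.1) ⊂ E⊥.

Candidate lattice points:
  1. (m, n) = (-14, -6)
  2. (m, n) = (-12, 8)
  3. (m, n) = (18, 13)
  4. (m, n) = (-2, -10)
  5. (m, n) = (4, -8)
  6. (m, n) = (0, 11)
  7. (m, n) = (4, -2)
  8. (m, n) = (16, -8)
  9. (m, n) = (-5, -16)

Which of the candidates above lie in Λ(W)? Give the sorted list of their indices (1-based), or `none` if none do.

none

Numerically τ ≈ 5.192582 and τ' = −1/τ ≈ -0.192582.
[1] lift (-14,-6): star map gives -12.844506; window check -1.7 ≤ -12.844506 < -0.1 is false → out
[2] lift (-12,8): star map gives -13.540659; window check -1.7 ≤ -13.540659 < -0.1 is false → out
[3] lift (18,13): star map gives 15.496429; window check -1.7 ≤ 15.496429 < -0.1 is false → out
[4] lift (-2,-10): star map gives -0.074176; window check -1.7 ≤ -0.074176 < -0.1 is false → out
[5] lift (4,-8): star map gives 5.540659; window check -1.7 ≤ 5.540659 < -0.1 is false → out
[6] lift (0,11): star map gives -2.118406; window check -1.7 ≤ -2.118406 < -0.1 is false → out
[7] lift (4,-2): star map gives 4.385165; window check -1.7 ≤ 4.385165 < -0.1 is false → out
[8] lift (16,-8): star map gives 17.540659; window check -1.7 ≤ 17.540659 < -0.1 is false → out
[9] lift (-5,-16): star map gives -1.918682; window check -1.7 ≤ -1.918682 < -0.1 is false → out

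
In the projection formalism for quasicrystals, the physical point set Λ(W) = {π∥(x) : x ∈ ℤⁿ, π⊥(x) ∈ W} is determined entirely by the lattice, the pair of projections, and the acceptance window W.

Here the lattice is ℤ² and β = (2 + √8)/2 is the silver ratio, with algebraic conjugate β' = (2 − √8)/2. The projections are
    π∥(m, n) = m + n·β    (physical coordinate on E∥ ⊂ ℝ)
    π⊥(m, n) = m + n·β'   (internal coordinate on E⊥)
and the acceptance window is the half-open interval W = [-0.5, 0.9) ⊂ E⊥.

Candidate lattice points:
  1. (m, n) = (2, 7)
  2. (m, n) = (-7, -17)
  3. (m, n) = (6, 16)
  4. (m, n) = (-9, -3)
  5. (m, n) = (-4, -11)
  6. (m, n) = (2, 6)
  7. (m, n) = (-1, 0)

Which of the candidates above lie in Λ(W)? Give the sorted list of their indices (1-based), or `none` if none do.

2, 5, 6

Compute β' = (2−√8)/2 = -0.414214, so π⊥(m,n) = m -0.414214·n.
[1] lift (2,7): star map gives -0.899495; window check -0.5 ≤ -0.899495 < 0.9 is false → out
[2] lift (-7,-17): star map gives 0.041631; window check -0.5 ≤ 0.041631 < 0.9 is true → IN Λ
[3] lift (6,16): star map gives -0.627417; window check -0.5 ≤ -0.627417 < 0.9 is false → out
[4] lift (-9,-3): star map gives -7.757359; window check -0.5 ≤ -7.757359 < 0.9 is false → out
[5] lift (-4,-11): star map gives 0.556349; window check -0.5 ≤ 0.556349 < 0.9 is true → IN Λ
[6] lift (2,6): star map gives -0.485281; window check -0.5 ≤ -0.485281 < 0.9 is true → IN Λ
[7] lift (-1,0): star map gives -1.000000; window check -0.5 ≤ -1.000000 < 0.9 is false → out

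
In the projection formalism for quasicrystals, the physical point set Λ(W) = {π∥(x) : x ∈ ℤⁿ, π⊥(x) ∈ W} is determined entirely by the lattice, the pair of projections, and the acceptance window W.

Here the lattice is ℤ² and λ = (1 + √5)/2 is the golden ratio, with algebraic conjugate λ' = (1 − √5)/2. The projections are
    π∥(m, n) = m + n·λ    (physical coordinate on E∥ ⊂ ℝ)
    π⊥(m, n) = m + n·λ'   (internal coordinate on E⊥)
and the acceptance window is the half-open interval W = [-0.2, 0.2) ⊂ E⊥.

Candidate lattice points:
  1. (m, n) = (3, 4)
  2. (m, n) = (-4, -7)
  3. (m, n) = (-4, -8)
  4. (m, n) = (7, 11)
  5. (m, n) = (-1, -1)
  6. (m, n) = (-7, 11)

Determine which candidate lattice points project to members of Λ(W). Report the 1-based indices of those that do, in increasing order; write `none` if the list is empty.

none

λ' = (1−√5)/2 ≈ -0.61803.
candidate 1: (m,n)=(3,4) → π∥ = 3+4·λ ≈ 9.47214, π⊥ = 3+4·λ' ≈ 0.52786 ∉ [-0.2, 0.2) ⇒ out
candidate 2: (m,n)=(-4,-7) → π∥ = -4-7·λ ≈ -15.32624, π⊥ = -4-7·λ' ≈ 0.32624 ∉ [-0.2, 0.2) ⇒ out
candidate 3: (m,n)=(-4,-8) → π∥ = -4-8·λ ≈ -16.94427, π⊥ = -4-8·λ' ≈ 0.94427 ∉ [-0.2, 0.2) ⇒ out
candidate 4: (m,n)=(7,11) → π∥ = 7+11·λ ≈ 24.79837, π⊥ = 7+11·λ' ≈ 0.20163 ∉ [-0.2, 0.2) ⇒ out
candidate 5: (m,n)=(-1,-1) → π∥ = -1-1·λ ≈ -2.61803, π⊥ = -1-1·λ' ≈ -0.38197 ∉ [-0.2, 0.2) ⇒ out
candidate 6: (m,n)=(-7,11) → π∥ = -7+11·λ ≈ 10.79837, π⊥ = -7+11·λ' ≈ -13.79837 ∉ [-0.2, 0.2) ⇒ out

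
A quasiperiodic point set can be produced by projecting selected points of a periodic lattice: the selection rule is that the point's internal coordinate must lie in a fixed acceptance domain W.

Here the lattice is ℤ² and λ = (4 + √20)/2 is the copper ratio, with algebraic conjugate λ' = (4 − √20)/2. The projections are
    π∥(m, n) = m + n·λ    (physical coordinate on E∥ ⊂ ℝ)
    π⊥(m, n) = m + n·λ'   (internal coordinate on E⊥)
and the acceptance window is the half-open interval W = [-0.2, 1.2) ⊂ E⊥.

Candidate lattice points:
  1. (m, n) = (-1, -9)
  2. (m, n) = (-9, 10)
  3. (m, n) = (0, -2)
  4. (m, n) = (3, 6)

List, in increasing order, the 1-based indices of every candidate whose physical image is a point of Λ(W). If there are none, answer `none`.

1, 3

Compute λ' = (4−√20)/2 = -0.236068, so π⊥(m,n) = m -0.236068·n.
#1 (-1,-9): internal coord -1 + (-9)·λ' = +1.124612; +1.124612 ∈ [-0.2, 1.2) → IN Λ
#2 (-9,10): internal coord -9 + (10)·λ' = -11.360680; -11.360680 ∉ [-0.2, 1.2) → out
#3 (0,-2): internal coord 0 + (-2)·λ' = +0.472136; +0.472136 ∈ [-0.2, 1.2) → IN Λ
#4 (3,6): internal coord 3 + (6)·λ' = +1.583592; +1.583592 ∉ [-0.2, 1.2) → out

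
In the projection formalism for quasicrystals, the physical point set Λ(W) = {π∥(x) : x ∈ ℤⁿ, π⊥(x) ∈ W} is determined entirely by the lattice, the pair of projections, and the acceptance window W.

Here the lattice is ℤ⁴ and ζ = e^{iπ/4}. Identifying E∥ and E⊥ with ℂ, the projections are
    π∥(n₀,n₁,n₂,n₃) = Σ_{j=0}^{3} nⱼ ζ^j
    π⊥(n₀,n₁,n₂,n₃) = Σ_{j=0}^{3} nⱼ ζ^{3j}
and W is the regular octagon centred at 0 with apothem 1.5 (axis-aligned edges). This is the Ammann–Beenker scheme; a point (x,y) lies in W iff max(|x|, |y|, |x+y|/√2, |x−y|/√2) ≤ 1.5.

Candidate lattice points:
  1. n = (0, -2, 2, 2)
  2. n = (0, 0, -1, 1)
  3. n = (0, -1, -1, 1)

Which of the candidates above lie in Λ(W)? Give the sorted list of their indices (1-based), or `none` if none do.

none

Internal map: ζ^{3j} for j=0..3 gives (1,0), (−√2/2,√2/2), (0,−1), (√2/2,√2/2).
candidate 1: n = (0, -2, 2, 2) → π⊥ ≈ (+2.8284, -2.0000); max(|x|,|y|,|x±y|/√2) = 3.4142 > 1.5 ⇒ ∉ W
candidate 2: n = (0, 0, -1, 1) → π⊥ ≈ (+0.7071, +1.7071); max(|x|,|y|,|x±y|/√2) = 1.7071 > 1.5 ⇒ ∉ W
candidate 3: n = (0, -1, -1, 1) → π⊥ ≈ (+1.4142, +1.0000); max(|x|,|y|,|x±y|/√2) = 1.7071 > 1.5 ⇒ ∉ W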